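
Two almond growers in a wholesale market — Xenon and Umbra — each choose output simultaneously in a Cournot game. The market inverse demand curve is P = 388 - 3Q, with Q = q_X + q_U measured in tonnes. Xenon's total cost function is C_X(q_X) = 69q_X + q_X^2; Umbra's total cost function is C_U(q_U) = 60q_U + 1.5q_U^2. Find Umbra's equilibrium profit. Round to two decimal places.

3150.67

Xenon's profit: π_X = (388 - 3Q)q_X - (69q_X + q_X²). Setting ∂π_X/∂q_X = 0: 319 - 8q_X - 3(q_U) = 0.
Umbra's profit: π_U = (388 - 3Q)q_U - (60q_U + (3/2)q_U²). Setting ∂π_U/∂q_U = 0: 328 - 9q_U - 3(q_X) = 0.
Best responses: q_X = (319 - 3q_U)/8, q_U = (328 - 3q_X)/9.
Substituting one into the other gives q_X = 629/21 and q_U = 1667/63.
Price P = 388 - 3·56.4127 = 218.7619.
Umbra's profit: 218.7619·(1667/63) - 60·(1667/63) - (3/2)(1667/63)² = 3150.6678.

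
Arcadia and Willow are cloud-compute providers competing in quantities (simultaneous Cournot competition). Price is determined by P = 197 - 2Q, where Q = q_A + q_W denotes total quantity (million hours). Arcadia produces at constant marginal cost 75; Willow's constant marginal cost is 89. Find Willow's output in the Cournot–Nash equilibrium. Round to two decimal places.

Arcadia's profit: π_A = (197 - 2Q)q_A - (75q_A). Setting ∂π_A/∂q_A = 0: 122 - 4q_A - 2(q_W) = 0.
Willow's profit: π_W = (197 - 2Q)q_W - (89q_W). Setting ∂π_W/∂q_W = 0: 108 - 4q_W - 2(q_A) = 0.
Rearranging gives the reaction functions q_A = (122 - 2q_W)/4 and q_W = (108 - 2q_A)/4.
Substituting one into the other gives q_A = 68/3 and q_W = 47/3.

15.67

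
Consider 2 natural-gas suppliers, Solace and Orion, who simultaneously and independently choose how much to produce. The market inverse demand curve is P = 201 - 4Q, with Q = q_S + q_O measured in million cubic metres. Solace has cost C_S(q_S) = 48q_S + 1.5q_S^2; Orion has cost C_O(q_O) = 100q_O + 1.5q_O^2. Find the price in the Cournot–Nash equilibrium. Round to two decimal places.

133.27

Solace's profit: π_S = (201 - 4Q)q_S - (48q_S + (3/2)q_S²). Setting ∂π_S/∂q_S = 0: 153 - 11q_S - 4(q_O) = 0.
Orion's first-order condition: 101 - 11q_O - 4(q_S) = 0.
So q_S = (153 - 4q_O)/11 and q_O = (101 - 4q_S)/11.
Solving the pair: q_S = 1279/105, q_O = 499/105.
Total output Q = 254/15, so price P = 201 - 4·(254/15) = 1999/15.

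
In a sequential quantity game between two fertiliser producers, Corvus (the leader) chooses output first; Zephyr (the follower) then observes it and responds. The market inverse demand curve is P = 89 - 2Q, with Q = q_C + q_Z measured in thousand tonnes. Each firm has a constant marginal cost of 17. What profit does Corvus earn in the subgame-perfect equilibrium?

The follower Zephyr best-responds to any q_C: π_Z = (89 - 2Q)q_Z - 17q_Z.
Follower FOC: 72 - 2q_C - 4q_Z = 0, so q_Z(q_C) = (72 - 2q_C)/4.
The leader anticipates this reaction. Substituting into P = 89 - 2Q gives P = 53 - q_C, so π_C = (53 - q_C)q_C - 17q_C.
Maximising: ∂π_C/∂q_C = 36 - 2q_C = 0, giving q_C = 18.
Then q_Z = (72 - 2·18)/4 = 9.
Price P = 89 - 2·27 = 35.
Corvus's profit: (35 - 17)·18 = 324.

324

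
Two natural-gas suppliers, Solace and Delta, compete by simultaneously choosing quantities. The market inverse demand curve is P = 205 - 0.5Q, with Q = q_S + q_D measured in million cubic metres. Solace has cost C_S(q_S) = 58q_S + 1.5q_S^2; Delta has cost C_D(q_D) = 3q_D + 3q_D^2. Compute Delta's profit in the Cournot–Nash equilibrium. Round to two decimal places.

Solace's profit: π_S = (205 - 0.5Q)q_S - (58q_S + (3/2)q_S²). Setting ∂π_S/∂q_S = 0: 147 - 4q_S - (1/2)(q_D) = 0.
Delta's first-order condition: 202 - 7q_D - (1/2)(q_S) = 0.
Best responses: q_S = (147 - (1/2)q_D)/4, q_D = (202 - (1/2)q_S)/7.
Substituting one into the other gives q_S = 33.4414 and q_D = 26.4685.
Price P = 205 - (1/2)·59.9099 = 175.0450.
Delta's profit: 175.0450·26.4685 - 3·26.4685 - 3·26.4685² = 2452.0294.

2452.03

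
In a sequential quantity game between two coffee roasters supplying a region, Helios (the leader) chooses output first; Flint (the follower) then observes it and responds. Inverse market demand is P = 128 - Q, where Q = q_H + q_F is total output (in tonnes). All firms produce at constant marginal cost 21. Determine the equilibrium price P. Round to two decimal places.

The follower Flint best-responds to any q_H: π_F = (128 - Q)q_F - 21q_F.
∂π_F/∂q_F = 107 - q_H - 2q_F = 0 gives the reaction function q_F = (107 - q_H)/2.
Helios substitutes q_F(q_H) into its own profit: π_H = q_H(128 - q_H - (107 - q_H)/2) - 21q_H = (149/2 - (1/2)q_H)q_H - 21q_H.
The leader's first-order condition 107/2 - q_H = 0 yields q_H = 107/2.
Then q_F = (107 - 107/2)/2 = 107/4.
Total output Q = 321/4, so price P = 128 - 321/4 = 191/4.

47.75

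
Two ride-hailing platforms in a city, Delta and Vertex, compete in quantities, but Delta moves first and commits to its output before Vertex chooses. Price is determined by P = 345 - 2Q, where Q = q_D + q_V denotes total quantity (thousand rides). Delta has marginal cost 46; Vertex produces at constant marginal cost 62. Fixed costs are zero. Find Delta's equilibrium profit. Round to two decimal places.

The follower Vertex best-responds to any q_D: π_V = (345 - 2Q)q_V - 62q_V.
Follower FOC: 283 - 2q_D - 4q_V = 0, so q_V(q_D) = (283 - 2q_D)/4.
The leader anticipates this reaction. Substituting into P = 345 - 2Q gives P = 407/2 - q_D, so π_D = (407/2 - q_D)q_D - 46q_D.
The leader's first-order condition 315/2 - 2q_D = 0 yields q_D = 315/4.
Then q_V = (283 - 2·(315/4))/4 = 251/8.
Price P = 345 - 2·(881/8) = 499/4.
Delta's profit: (499/4 - 46)·(315/4) = 6201.5625.

6201.56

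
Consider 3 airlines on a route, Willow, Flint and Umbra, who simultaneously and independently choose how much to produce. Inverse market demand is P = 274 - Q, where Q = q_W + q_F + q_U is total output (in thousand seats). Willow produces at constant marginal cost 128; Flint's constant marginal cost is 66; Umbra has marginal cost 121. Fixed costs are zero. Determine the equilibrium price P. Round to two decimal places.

Willow's profit: π_W = (274 - Q)q_W - (128q_W). Setting ∂π_W/∂q_W = 0: 146 - 2q_W - (q_F + q_U) = 0.
Flint's profit: π_F = (274 - Q)q_F - (66q_F). Setting ∂π_F/∂q_F = 0: 208 - 2q_F - (q_W + q_U) = 0.
Umbra's profit: π_U = (274 - Q)q_U - (121q_U). Setting ∂π_U/∂q_U = 0: 153 - 2q_U - (q_W + q_F) = 0.
Summing all 3 equations gives 507 − 4Q = 0, hence Q = 507/4.
Back-substituting: q_W = (146 − 507/4) = 77/4, q_F = (208 − 507/4) = 325/4, q_U = (153 − 507/4) = 105/4.
Total output Q = 507/4, so price P = 274 - 507/4 = 589/4.

147.25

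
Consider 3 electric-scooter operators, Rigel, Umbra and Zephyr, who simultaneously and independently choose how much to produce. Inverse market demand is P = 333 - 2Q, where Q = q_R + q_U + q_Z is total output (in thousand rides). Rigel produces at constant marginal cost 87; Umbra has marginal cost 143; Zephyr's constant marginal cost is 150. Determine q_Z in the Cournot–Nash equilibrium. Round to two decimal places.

Rigel's profit: π_R = (333 - 2Q)q_R - (87q_R). Setting ∂π_R/∂q_R = 0: 246 - 4q_R - 2(q_U + q_Z) = 0.
Umbra's first-order condition: 190 - 4q_U - 2(q_R + q_Z) = 0.
Zephyr's profit: π_Z = (333 - 2Q)q_Z - (150q_Z). Setting ∂π_Z/∂q_Z = 0: 183 - 4q_Z - 2(q_R + q_U) = 0.
Summing all 3 equations gives 619 − 8Q = 0, hence Q = 619/8.
Back-substituting: q_R = (246 − 619/4)/2 = 365/8, q_U = (190 − 619/4)/2 = 141/8, q_Z = (183 − 619/4)/2 = 113/8.

14.13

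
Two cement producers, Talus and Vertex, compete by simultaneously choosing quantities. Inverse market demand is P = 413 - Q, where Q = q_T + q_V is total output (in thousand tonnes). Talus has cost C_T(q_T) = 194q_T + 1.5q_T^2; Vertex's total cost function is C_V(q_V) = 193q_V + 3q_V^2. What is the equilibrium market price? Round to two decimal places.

351.13

Talus's profit: π_T = (413 - Q)q_T - (194q_T + (3/2)q_T²). Setting ∂π_T/∂q_T = 0: 219 - 5q_T - (q_V) = 0.
Vertex's profit: π_V = (413 - Q)q_V - (193q_V + 3q_V²). Setting ∂π_V/∂q_V = 0: 220 - 8q_V - (q_T) = 0.
So q_T = (219 - q_V)/5 and q_V = (220 - q_T)/8.
Solving the pair: q_T = 1532/39, q_V = 881/39.
Total output Q = 61.8718, so price P = 413 - 61.8718 = 351.1282.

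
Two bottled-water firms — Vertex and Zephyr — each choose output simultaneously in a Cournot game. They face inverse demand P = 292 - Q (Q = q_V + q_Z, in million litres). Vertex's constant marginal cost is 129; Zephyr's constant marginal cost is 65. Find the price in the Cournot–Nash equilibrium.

162

Vertex's profit: π_V = (292 - Q)q_V - (129q_V). Setting ∂π_V/∂q_V = 0: 163 - 2q_V - (q_Z) = 0.
Zephyr's profit: π_Z = (292 - Q)q_Z - (65q_Z). Setting ∂π_Z/∂q_Z = 0: 227 - 2q_Z - (q_V) = 0.
So q_V = (163 - q_Z)/2 and q_Z = (227 - q_V)/2.
Solving the pair: q_V = 33, q_Z = 97.
Total output Q = 130, so price P = 292 - 130 = 162.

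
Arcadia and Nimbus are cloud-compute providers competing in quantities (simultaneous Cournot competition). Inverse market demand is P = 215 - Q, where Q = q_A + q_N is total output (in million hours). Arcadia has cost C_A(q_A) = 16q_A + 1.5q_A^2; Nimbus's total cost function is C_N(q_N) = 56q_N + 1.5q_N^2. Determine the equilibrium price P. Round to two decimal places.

155.33

Arcadia's profit: π_A = (215 - Q)q_A - (16q_A + (3/2)q_A²). Setting ∂π_A/∂q_A = 0: 199 - 5q_A - (q_N) = 0.
Nimbus's first-order condition: 159 - 5q_N - (q_A) = 0.
Best responses: q_A = (199 - q_N)/5, q_N = (159 - q_A)/5.
Solving the pair: q_A = 209/6, q_N = 149/6.
Total output Q = 179/3, so price P = 215 - 179/3 = 466/3.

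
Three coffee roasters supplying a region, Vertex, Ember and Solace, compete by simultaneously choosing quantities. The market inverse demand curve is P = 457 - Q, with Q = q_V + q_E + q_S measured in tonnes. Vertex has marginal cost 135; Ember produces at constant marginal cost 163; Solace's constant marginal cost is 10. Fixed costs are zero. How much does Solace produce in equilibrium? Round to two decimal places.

181.25

Vertex's profit: π_V = (457 - Q)q_V - (135q_V). Setting ∂π_V/∂q_V = 0: 322 - 2q_V - (q_E + q_S) = 0.
Ember's first-order condition: 294 - 2q_E - (q_V + q_S) = 0.
Solace's first-order condition: 447 - 2q_S - (q_V + q_E) = 0.
Adding the 3 first-order conditions: 1063 − 4Q = 0, so Q = 1063/4.
Back-substituting: q_V = (322 − 1063/4) = 225/4, q_E = (294 − 1063/4) = 113/4, q_S = (447 − 1063/4) = 725/4.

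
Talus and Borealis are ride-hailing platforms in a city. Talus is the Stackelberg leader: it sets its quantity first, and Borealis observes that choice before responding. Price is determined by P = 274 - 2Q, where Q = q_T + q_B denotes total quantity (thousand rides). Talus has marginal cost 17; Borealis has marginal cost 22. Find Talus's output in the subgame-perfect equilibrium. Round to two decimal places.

Solve by backward induction. Given q_T, the follower Borealis maximises π_B = (274 - 2q_T - 2q_B)q_B - 22q_B.
Follower FOC: 252 - 2q_T - 4q_B = 0, so q_B(q_T) = (252 - 2q_T)/4.
The leader anticipates this reaction. Substituting into P = 274 - 2Q gives P = 148 - q_T, so π_T = (148 - q_T)q_T - 17q_T.
The leader's first-order condition 131 - 2q_T = 0 yields q_T = 131/2.
Then q_B = (252 - 2·(131/2))/4 = 121/4.

65.50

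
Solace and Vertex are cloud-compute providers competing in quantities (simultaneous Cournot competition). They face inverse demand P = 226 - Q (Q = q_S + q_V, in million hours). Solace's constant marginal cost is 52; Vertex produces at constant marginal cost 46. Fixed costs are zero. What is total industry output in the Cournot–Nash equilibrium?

118

Solace's profit: π_S = (226 - Q)q_S - (52q_S). Setting ∂π_S/∂q_S = 0: 174 - 2q_S - (q_V) = 0.
Vertex's first-order condition: 180 - 2q_V - (q_S) = 0.
Best responses: q_S = (174 - q_V)/2, q_V = (180 - q_S)/2.
Substituting one into the other gives q_S = 56 and q_V = 62.
Total output Q = 56 + 62 = 118.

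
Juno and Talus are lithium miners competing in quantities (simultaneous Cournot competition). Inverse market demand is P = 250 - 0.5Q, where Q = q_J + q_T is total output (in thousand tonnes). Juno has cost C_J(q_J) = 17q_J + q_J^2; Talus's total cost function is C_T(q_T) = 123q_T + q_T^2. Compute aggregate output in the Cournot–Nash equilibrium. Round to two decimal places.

Juno's profit: π_J = (250 - 0.5Q)q_J - (17q_J + q_J²). Setting ∂π_J/∂q_J = 0: 233 - 3q_J - (1/2)(q_T) = 0.
Talus's profit: π_T = (250 - 0.5Q)q_T - (123q_T + q_T²). Setting ∂π_T/∂q_T = 0: 127 - 3q_T - (1/2)(q_J) = 0.
So q_J = (233 - (1/2)q_T)/3 and q_T = (127 - (1/2)q_J)/3.
Substituting one into the other gives q_J = 72.6286 and q_T = 1058/35.
Total output Q = 72.6286 + 1058/35 = 720/7.

102.86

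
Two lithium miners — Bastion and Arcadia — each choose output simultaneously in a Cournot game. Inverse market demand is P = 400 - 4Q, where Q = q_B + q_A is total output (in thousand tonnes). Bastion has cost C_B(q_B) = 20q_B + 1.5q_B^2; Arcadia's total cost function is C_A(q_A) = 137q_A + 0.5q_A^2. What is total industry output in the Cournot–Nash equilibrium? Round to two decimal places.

Bastion's profit: π_B = (400 - 4Q)q_B - (20q_B + (3/2)q_B²). Setting ∂π_B/∂q_B = 0: 380 - 11q_B - 4(q_A) = 0.
Arcadia's profit: π_A = (400 - 4Q)q_A - (137q_A + (1/2)q_A²). Setting ∂π_A/∂q_A = 0: 263 - 9q_A - 4(q_B) = 0.
Best responses: q_B = (380 - 4q_A)/11, q_A = (263 - 4q_B)/9.
Solving the pair: q_B = 28.5301, q_A = 1373/83.
Total output Q = 28.5301 + 1373/83 = 45.0723.

45.07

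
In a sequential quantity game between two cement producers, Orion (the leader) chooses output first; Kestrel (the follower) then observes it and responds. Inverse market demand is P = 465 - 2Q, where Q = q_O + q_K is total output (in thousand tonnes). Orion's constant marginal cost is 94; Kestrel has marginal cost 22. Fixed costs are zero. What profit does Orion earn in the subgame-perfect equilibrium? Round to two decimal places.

5587.56

Solve by backward induction. Given q_O, the follower Kestrel maximises π_K = (465 - 2q_O - 2q_K)q_K - 22q_K.
Setting the follower's marginal profit to zero, 443 - 2q_O - 4q_K = 0, i.e. q_K = (443 - 2q_O)/4.
Orion substitutes q_K(q_O) into its own profit: π_O = q_O(465 - 2q_O - (443 - 2q_O)/2) - 94q_O = (487/2 - q_O)q_O - 94q_O.
Leader FOC: 299/2 - 2q_O = 0, so q_O = 299/4.
Then q_K = (443 - 2·(299/4))/4 = 587/8.
Price P = 465 - 2·(1185/8) = 675/4.
Orion's profit: (675/4 - 94)·(299/4) = 5587.5625.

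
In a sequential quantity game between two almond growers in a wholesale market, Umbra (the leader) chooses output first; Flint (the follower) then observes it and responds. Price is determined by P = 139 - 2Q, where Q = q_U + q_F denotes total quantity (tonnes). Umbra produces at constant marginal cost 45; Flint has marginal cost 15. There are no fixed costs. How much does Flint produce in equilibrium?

The follower Flint best-responds to any q_U: π_F = (139 - 2Q)q_F - 15q_F.
Follower FOC: 124 - 2q_U - 4q_F = 0, so q_F(q_U) = (124 - 2q_U)/4.
The leader anticipates this reaction. Substituting into P = 139 - 2Q gives P = 77 - q_U, so π_U = (77 - q_U)q_U - 45q_U.
Maximising: ∂π_U/∂q_U = 32 - 2q_U = 0, giving q_U = 16.
Then q_F = (124 - 2·16)/4 = 23.

23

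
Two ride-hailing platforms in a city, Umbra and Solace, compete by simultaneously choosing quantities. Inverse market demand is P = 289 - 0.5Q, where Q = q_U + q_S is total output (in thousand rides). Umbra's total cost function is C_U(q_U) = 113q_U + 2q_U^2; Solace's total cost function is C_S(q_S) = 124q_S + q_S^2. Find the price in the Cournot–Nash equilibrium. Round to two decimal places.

Umbra's profit: π_U = (289 - 0.5Q)q_U - (113q_U + 2q_U²). Setting ∂π_U/∂q_U = 0: 176 - 5q_U - (1/2)(q_S) = 0.
Solace's profit: π_S = (289 - 0.5Q)q_S - (124q_S + q_S²). Setting ∂π_S/∂q_S = 0: 165 - 3q_S - (1/2)(q_U) = 0.
So q_U = (176 - (1/2)q_S)/5 and q_S = (165 - (1/2)q_U)/3.
Substituting one into the other gives q_U = 1782/59 and q_S = 49.9661.
Total output Q = 80.1695, so price P = 289 - (1/2)·80.1695 = 248.9153.

248.92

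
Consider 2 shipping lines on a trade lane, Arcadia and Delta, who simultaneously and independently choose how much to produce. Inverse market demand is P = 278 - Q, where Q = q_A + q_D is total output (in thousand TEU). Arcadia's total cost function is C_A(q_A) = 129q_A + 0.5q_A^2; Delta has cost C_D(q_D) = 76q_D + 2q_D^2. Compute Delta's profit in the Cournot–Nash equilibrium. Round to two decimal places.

Arcadia's profit: π_A = (278 - Q)q_A - (129q_A + (1/2)q_A²). Setting ∂π_A/∂q_A = 0: 149 - 3q_A - (q_D) = 0.
Delta's first-order condition: 202 - 6q_D - (q_A) = 0.
So q_A = (149 - q_D)/3 and q_D = (202 - q_A)/6.
Substituting one into the other gives q_A = 692/17 and q_D = 457/17.
Price P = 278 - 1149/17 = 210.4118.
Delta's profit: 210.4118·(457/17) - 76·(457/17) - 2(457/17)² = 2167.9827.

2167.98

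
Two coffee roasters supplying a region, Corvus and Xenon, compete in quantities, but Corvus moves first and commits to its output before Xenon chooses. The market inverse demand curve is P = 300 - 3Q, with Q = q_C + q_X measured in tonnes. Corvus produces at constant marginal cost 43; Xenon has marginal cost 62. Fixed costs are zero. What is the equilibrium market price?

Solve by backward induction. Given q_C, the follower Xenon maximises π_X = (300 - 3q_C - 3q_X)q_X - 62q_X.
Follower FOC: 238 - 3q_C - 6q_X = 0, so q_X(q_C) = (238 - 3q_C)/6.
The leader anticipates this reaction. Substituting into P = 300 - 3Q gives P = 181 - (3/2)q_C, so π_C = (181 - (3/2)q_C)q_C - 43q_C.
Leader FOC: 138 - 3q_C = 0, so q_C = 46.
Then q_X = (238 - 3·46)/6 = 50/3.
Total output Q = 188/3, so price P = 300 - 3·(188/3) = 112.

112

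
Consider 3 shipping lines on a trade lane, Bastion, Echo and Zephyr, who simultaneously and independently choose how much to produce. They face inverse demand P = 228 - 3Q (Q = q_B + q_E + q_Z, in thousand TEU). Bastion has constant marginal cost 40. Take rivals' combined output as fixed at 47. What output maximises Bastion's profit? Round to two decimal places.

7.83

With rivals' combined output fixed at 47, Bastion's profit is π_B = (228 - 3·47 - 3q_B)q_B - (40q_B) = (87 - 3q_B)q_B - (40q_B).
∂π_B/∂q_B = 47 - 6q_B = 0, so q_B = 47/6.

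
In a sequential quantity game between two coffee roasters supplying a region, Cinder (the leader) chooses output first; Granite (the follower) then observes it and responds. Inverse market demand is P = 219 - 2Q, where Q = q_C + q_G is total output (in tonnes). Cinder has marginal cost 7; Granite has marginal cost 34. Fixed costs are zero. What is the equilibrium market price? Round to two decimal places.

Solve by backward induction. Given q_C, the follower Granite maximises π_G = (219 - 2q_C - 2q_G)q_G - 34q_G.
∂π_G/∂q_G = 185 - 2q_C - 4q_G = 0 gives the reaction function q_G = (185 - 2q_C)/4.
Cinder substitutes q_G(q_C) into its own profit: π_C = q_C(219 - 2q_C - (185 - 2q_C)/2) - 7q_C = (253/2 - q_C)q_C - 7q_C.
Leader FOC: 239/2 - 2q_C = 0, so q_C = 239/4.
Then q_G = (185 - 2·(239/4))/4 = 131/8.
Total output Q = 609/8, so price P = 219 - 2·(609/8) = 267/4.

66.75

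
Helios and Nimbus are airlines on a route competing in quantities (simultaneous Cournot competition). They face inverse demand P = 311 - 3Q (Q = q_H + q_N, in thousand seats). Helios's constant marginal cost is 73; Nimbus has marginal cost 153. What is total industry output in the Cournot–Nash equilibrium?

44

Helios's profit: π_H = (311 - 3Q)q_H - (73q_H). Setting ∂π_H/∂q_H = 0: 238 - 6q_H - 3(q_N) = 0.
Nimbus's profit: π_N = (311 - 3Q)q_N - (153q_N). Setting ∂π_N/∂q_N = 0: 158 - 6q_N - 3(q_H) = 0.
Rearranging gives the reaction functions q_H = (238 - 3q_N)/6 and q_N = (158 - 3q_H)/6.
Substituting one into the other gives q_H = 106/3 and q_N = 26/3.
Total output Q = 106/3 + 26/3 = 44.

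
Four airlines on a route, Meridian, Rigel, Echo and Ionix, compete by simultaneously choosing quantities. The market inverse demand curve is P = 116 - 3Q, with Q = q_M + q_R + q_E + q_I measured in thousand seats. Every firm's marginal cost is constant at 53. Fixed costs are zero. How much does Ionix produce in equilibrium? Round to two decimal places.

4.20

A representative firm's profit is π_i = q_i(116 - 3Q) - 53q_i.
First-order condition (treating rivals' output as given): 63 - 6q_i - 3·Σ_{j≠i} q_j = 0.
By symmetry each firm produces the same amount; substituting Σ_{j≠i} q_j = 3q_i yields q_i = 63/15 = 21/5.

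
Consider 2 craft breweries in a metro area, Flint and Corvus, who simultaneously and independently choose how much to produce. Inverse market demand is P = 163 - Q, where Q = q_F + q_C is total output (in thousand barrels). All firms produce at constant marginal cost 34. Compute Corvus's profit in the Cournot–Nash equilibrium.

1849

Each firm earns π_i = (163 - Q)q_i - 34q_i.
First-order condition (treating rivals' output as given): 129 - 2q_i - q_j = 0.
With identical firms every q_j equals q_i, so q_j = q_i and 129 = 3q_i, giving q_i = 43.
Price P = 163 - 86 = 77.
Corvus's profit: (77 - 34)·43 = 1849.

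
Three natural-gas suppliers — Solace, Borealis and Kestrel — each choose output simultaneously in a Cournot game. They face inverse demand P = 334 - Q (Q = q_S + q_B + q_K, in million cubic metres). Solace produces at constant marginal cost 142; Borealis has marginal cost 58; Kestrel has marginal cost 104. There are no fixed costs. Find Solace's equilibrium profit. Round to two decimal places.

Solace's profit: π_S = (334 - Q)q_S - (142q_S). Setting ∂π_S/∂q_S = 0: 192 - 2q_S - (q_B + q_K) = 0.
Borealis's first-order condition: 276 - 2q_B - (q_S + q_K) = 0.
Kestrel's first-order condition: 230 - 2q_K - (q_S + q_B) = 0.
Summing all 3 equations gives 698 − 4Q = 0, hence Q = 349/2.
Back-substituting: q_S = (192 − 349/2) = 35/2, q_B = (276 − 349/2) = 203/2, q_K = (230 − 349/2) = 111/2.
Price P = 334 - 349/2 = 319/2.
Solace's profit: (319/2 - 142)·(35/2) = 1225/4.

306.25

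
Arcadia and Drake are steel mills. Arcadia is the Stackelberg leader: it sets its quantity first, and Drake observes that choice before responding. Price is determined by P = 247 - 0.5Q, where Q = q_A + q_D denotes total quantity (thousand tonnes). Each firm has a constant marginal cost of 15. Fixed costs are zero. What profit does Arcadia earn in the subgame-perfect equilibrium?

The follower Drake best-responds to any q_A: π_D = (247 - 0.5Q)q_D - 15q_D.
Follower FOC: 232 - (1/2)q_A - q_D = 0, so q_D(q_A) = (232 - (1/2)q_A).
Arcadia substitutes q_D(q_A) into its own profit: π_A = q_A(247 - (1/2)q_A - (232 - (1/2)q_A)/2) - 15q_A = (131 - (1/4)q_A)q_A - 15q_A.
Leader FOC: 116 - (1/2)q_A = 0, so q_A = 232.
Then q_D = (232 - (1/2)·232) = 116.
Price P = 247 - (1/2)·348 = 73.
Arcadia's profit: (73 - 15)·232 = 13456.

13456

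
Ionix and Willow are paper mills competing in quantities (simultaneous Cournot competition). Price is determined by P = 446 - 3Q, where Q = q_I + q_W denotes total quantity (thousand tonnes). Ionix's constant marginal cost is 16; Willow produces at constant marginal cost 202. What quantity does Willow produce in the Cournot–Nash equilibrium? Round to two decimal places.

Ionix's profit: π_I = (446 - 3Q)q_I - (16q_I). Setting ∂π_I/∂q_I = 0: 430 - 6q_I - 3(q_W) = 0.
Willow's profit: π_W = (446 - 3Q)q_W - (202q_W). Setting ∂π_W/∂q_W = 0: 244 - 6q_W - 3(q_I) = 0.
Best responses: q_I = (430 - 3q_W)/6, q_W = (244 - 3q_I)/6.
Substituting one into the other gives q_I = 616/9 and q_W = 58/9.

6.44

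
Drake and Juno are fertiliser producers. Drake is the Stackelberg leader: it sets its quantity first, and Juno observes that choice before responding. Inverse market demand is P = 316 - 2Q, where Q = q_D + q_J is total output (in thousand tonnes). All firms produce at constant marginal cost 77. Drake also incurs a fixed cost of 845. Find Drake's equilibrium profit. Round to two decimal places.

2725.06

The follower Juno best-responds to any q_D: π_J = (316 - 2Q)q_J - 77q_J.
Follower FOC: 239 - 2q_D - 4q_J = 0, so q_J(q_D) = (239 - 2q_D)/4.
Drake substitutes q_J(q_D) into its own profit: π_D = q_D(316 - 2q_D - (239 - 2q_D)/2) - 77q_D = (393/2 - q_D)q_D - 77q_D.
The leader's first-order condition 239/2 - 2q_D = 0 yields q_D = 239/4.
Then q_J = (239 - 2·(239/4))/4 = 239/8.
Price P = 316 - 2·(717/8) = 547/4.
Drake's profit: (547/4 - 77)·(239/4) - 845 = 2725.0625.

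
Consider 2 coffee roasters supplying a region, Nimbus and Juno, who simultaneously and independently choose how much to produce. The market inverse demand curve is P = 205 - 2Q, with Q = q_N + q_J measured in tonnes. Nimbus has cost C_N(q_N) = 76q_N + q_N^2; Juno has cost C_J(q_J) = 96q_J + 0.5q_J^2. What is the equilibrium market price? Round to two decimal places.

141.69

Nimbus's profit: π_N = (205 - 2Q)q_N - (76q_N + q_N²). Setting ∂π_N/∂q_N = 0: 129 - 6q_N - 2(q_J) = 0.
Juno's first-order condition: 109 - 5q_J - 2(q_N) = 0.
Best responses: q_N = (129 - 2q_J)/6, q_J = (109 - 2q_N)/5.
Substituting one into the other gives q_N = 427/26 and q_J = 198/13.
Total output Q = 823/26, so price P = 205 - 2·(823/26) = 1842/13.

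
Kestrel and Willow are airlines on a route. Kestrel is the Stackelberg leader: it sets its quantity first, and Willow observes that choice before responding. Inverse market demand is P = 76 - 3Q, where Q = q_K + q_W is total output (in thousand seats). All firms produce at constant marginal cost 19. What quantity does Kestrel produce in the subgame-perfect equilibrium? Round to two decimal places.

9.50

Solve by backward induction. Given q_K, the follower Willow maximises π_W = (76 - 3q_K - 3q_W)q_W - 19q_W.
∂π_W/∂q_W = 57 - 3q_K - 6q_W = 0 gives the reaction function q_W = (57 - 3q_K)/6.
Kestrel substitutes q_W(q_K) into its own profit: π_K = q_K(76 - 3q_K - (57 - 3q_K)/2) - 19q_K = (95/2 - (3/2)q_K)q_K - 19q_K.
The leader's first-order condition 57/2 - 3q_K = 0 yields q_K = 19/2.
Then q_W = (57 - 3·(19/2))/6 = 19/4.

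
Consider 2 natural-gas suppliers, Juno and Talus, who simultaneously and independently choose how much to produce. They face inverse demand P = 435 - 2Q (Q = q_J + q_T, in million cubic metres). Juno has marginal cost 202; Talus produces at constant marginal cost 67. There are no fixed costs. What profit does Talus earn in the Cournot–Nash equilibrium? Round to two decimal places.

Juno's profit: π_J = (435 - 2Q)q_J - (202q_J). Setting ∂π_J/∂q_J = 0: 233 - 4q_J - 2(q_T) = 0.
Talus's first-order condition: 368 - 4q_T - 2(q_J) = 0.
So q_J = (233 - 2q_T)/4 and q_T = (368 - 2q_J)/4.
Solving the pair: q_J = 49/3, q_T = 503/6.
Price P = 435 - 2·(601/6) = 704/3.
Talus's profit: (704/3 - 67)·(503/6) = 14056.0556.

14056.06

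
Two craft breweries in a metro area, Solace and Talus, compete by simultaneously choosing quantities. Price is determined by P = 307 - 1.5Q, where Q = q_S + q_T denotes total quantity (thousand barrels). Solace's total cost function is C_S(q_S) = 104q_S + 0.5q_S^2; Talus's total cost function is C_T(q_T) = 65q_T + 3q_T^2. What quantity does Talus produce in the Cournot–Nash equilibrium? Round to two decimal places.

Solace's profit: π_S = (307 - 1.5Q)q_S - (104q_S + (1/2)q_S²). Setting ∂π_S/∂q_S = 0: 203 - 4q_S - (3/2)(q_T) = 0.
Talus's profit: π_T = (307 - 1.5Q)q_T - (65q_T + 3q_T²). Setting ∂π_T/∂q_T = 0: 242 - 9q_T - (3/2)(q_S) = 0.
So q_S = (203 - (3/2)q_T)/4 and q_T = (242 - (3/2)q_S)/9.
Substituting one into the other gives q_S = 1952/45 and q_T = 19.6593.

19.66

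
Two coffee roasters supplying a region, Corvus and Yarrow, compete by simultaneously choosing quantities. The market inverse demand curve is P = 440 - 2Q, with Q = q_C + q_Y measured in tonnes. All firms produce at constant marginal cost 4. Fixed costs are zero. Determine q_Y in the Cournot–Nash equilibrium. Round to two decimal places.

A representative firm's profit is π_i = q_i(440 - 2Q) - 4q_i.
First-order condition (treating rivals' output as given): 436 - 4q_i - 2q_j = 0.
With identical firms every q_j equals q_i, so q_j = q_i and 436 = 6q_i, giving q_i = 218/3.

72.67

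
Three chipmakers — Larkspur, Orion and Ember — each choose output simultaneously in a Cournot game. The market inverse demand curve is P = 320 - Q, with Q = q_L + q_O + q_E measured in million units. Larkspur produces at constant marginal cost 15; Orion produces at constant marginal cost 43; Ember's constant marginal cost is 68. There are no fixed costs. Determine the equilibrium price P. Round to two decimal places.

Larkspur's profit: π_L = (320 - Q)q_L - (15q_L). Setting ∂π_L/∂q_L = 0: 305 - 2q_L - (q_O + q_E) = 0.
Orion's first-order condition: 277 - 2q_O - (q_L + q_E) = 0.
Ember's profit: π_E = (320 - Q)q_E - (68q_E). Setting ∂π_E/∂q_E = 0: 252 - 2q_E - (q_L + q_O) = 0.
Adding the 3 conditions: 834 − 2Q − 2Q = 0, i.e. Q = 417/2.
Back-substituting: q_L = (305 − 417/2) = 193/2, q_O = (277 − 417/2) = 137/2, q_E = (252 − 417/2) = 87/2.
Total output Q = 417/2, so price P = 320 - 417/2 = 223/2.

111.50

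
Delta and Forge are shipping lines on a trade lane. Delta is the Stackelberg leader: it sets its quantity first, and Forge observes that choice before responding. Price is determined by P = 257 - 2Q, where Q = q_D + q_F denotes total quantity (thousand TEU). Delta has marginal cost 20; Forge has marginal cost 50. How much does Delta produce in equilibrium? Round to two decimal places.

Solve by backward induction. Given q_D, the follower Forge maximises π_F = (257 - 2q_D - 2q_F)q_F - 50q_F.
∂π_F/∂q_F = 207 - 2q_D - 4q_F = 0 gives the reaction function q_F = (207 - 2q_D)/4.
The leader anticipates this reaction. Substituting into P = 257 - 2Q gives P = 307/2 - q_D, so π_D = (307/2 - q_D)q_D - 20q_D.
The leader's first-order condition 267/2 - 2q_D = 0 yields q_D = 267/4.
Then q_F = (207 - 2·(267/4))/4 = 147/8.

66.75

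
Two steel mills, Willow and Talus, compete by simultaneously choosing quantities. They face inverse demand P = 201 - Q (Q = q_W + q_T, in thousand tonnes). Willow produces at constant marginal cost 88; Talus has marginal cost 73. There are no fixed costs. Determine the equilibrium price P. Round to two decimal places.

120.67

Willow's profit: π_W = (201 - Q)q_W - (88q_W). Setting ∂π_W/∂q_W = 0: 113 - 2q_W - (q_T) = 0.
Talus's first-order condition: 128 - 2q_T - (q_W) = 0.
Rearranging gives the reaction functions q_W = (113 - q_T)/2 and q_T = (128 - q_W)/2.
Substituting one into the other gives q_W = 98/3 and q_T = 143/3.
Total output Q = 241/3, so price P = 201 - 241/3 = 362/3.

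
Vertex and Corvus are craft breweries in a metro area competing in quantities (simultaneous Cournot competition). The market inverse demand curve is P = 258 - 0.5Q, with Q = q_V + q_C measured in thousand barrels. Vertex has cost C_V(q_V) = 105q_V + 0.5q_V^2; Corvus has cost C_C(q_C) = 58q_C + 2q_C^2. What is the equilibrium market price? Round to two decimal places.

207.31

Vertex's profit: π_V = (258 - 0.5Q)q_V - (105q_V + (1/2)q_V²). Setting ∂π_V/∂q_V = 0: 153 - 2q_V - (1/2)(q_C) = 0.
Corvus's profit: π_C = (258 - 0.5Q)q_C - (58q_C + 2q_C²). Setting ∂π_C/∂q_C = 0: 200 - 5q_C - (1/2)(q_V) = 0.
Best responses: q_V = (153 - (1/2)q_C)/2, q_C = (200 - (1/2)q_V)/5.
Solving the pair: q_V = 68.2051, q_C = 1294/39.
Total output Q = 1318/13, so price P = 258 - (1/2)·(1318/13) = 207.3077.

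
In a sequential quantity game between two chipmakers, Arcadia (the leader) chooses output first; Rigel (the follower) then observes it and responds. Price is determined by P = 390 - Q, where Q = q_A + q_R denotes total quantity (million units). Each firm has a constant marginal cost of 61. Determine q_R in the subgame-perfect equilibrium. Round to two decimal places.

82.25

The follower Rigel best-responds to any q_A: π_R = (390 - Q)q_R - 61q_R.
Follower FOC: 329 - q_A - 2q_R = 0, so q_R(q_A) = (329 - q_A)/2.
Arcadia substitutes q_R(q_A) into its own profit: π_A = q_A(390 - q_A - (329 - q_A)/2) - 61q_A = (451/2 - (1/2)q_A)q_A - 61q_A.
Maximising: ∂π_A/∂q_A = 329/2 - q_A = 0, giving q_A = 329/2.
Then q_R = (329 - 329/2)/2 = 329/4.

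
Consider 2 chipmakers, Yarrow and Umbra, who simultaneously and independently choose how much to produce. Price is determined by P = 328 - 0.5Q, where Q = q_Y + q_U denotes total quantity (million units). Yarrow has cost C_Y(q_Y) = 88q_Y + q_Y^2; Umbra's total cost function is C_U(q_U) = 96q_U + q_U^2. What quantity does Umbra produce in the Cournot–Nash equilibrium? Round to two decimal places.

65.83

Yarrow's profit: π_Y = (328 - 0.5Q)q_Y - (88q_Y + q_Y²). Setting ∂π_Y/∂q_Y = 0: 240 - 3q_Y - (1/2)(q_U) = 0.
Umbra's profit: π_U = (328 - 0.5Q)q_U - (96q_U + q_U²). Setting ∂π_U/∂q_U = 0: 232 - 3q_U - (1/2)(q_Y) = 0.
Best responses: q_Y = (240 - (1/2)q_U)/3, q_U = (232 - (1/2)q_Y)/3.
Solving the pair: q_Y = 69.0286, q_U = 65.8286.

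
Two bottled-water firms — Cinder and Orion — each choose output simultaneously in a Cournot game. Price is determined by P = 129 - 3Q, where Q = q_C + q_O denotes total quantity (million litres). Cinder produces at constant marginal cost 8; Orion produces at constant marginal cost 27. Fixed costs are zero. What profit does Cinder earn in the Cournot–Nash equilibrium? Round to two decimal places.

725.93

Cinder's profit: π_C = (129 - 3Q)q_C - (8q_C). Setting ∂π_C/∂q_C = 0: 121 - 6q_C - 3(q_O) = 0.
Orion's first-order condition: 102 - 6q_O - 3(q_C) = 0.
Rearranging gives the reaction functions q_C = (121 - 3q_O)/6 and q_O = (102 - 3q_C)/6.
Solving the pair: q_C = 140/9, q_O = 83/9.
Price P = 129 - 3·(223/9) = 164/3.
Cinder's profit: (164/3 - 8)·(140/9) = 725.9259.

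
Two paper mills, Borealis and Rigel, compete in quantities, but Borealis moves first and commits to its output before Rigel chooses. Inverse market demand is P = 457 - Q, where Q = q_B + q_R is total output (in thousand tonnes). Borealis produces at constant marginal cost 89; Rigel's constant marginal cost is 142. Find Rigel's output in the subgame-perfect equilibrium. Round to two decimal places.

52.25

Solve by backward induction. Given q_B, the follower Rigel maximises π_R = (457 - q_B - q_R)q_R - 142q_R.
Follower FOC: 315 - q_B - 2q_R = 0, so q_R(q_B) = (315 - q_B)/2.
The leader anticipates this reaction. Substituting into P = 457 - Q gives P = 599/2 - (1/2)q_B, so π_B = (599/2 - (1/2)q_B)q_B - 89q_B.
Leader FOC: 421/2 - q_B = 0, so q_B = 421/2.
Then q_R = (315 - 421/2)/2 = 209/4.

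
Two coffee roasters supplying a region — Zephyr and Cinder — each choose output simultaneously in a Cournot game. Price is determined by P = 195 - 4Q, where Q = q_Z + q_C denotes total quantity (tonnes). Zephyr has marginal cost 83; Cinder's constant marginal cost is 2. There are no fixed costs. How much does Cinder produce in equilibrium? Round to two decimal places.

22.83

Zephyr's profit: π_Z = (195 - 4Q)q_Z - (83q_Z). Setting ∂π_Z/∂q_Z = 0: 112 - 8q_Z - 4(q_C) = 0.
Cinder's profit: π_C = (195 - 4Q)q_C - (2q_C). Setting ∂π_C/∂q_C = 0: 193 - 8q_C - 4(q_Z) = 0.
Best responses: q_Z = (112 - 4q_C)/8, q_C = (193 - 4q_Z)/8.
Solving the pair: q_Z = 31/12, q_C = 137/6.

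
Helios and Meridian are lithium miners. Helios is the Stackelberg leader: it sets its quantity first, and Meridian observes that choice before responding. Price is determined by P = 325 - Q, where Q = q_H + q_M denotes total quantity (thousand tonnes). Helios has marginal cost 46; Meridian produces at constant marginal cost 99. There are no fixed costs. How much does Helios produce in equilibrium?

The follower Meridian best-responds to any q_H: π_M = (325 - Q)q_M - 99q_M.
Follower FOC: 226 - q_H - 2q_M = 0, so q_M(q_H) = (226 - q_H)/2.
The leader anticipates this reaction. Substituting into P = 325 - Q gives P = 212 - (1/2)q_H, so π_H = (212 - (1/2)q_H)q_H - 46q_H.
Maximising: ∂π_H/∂q_H = 166 - q_H = 0, giving q_H = 166.
Then q_M = (226 - 166)/2 = 30.

166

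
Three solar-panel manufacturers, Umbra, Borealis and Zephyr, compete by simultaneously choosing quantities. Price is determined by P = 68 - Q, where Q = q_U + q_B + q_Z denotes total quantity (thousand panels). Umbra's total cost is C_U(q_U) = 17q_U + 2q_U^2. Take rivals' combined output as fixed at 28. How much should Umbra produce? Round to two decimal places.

3.83

With rivals' combined output fixed at 28, Umbra's profit is π_U = (68 - 28 - q_U)q_U - (17q_U + 2q_U²) = (40 - q_U)q_U - (17q_U + 2q_U²).
∂π_U/∂q_U = 23 - 6q_U = 0, so q_U = 23/6.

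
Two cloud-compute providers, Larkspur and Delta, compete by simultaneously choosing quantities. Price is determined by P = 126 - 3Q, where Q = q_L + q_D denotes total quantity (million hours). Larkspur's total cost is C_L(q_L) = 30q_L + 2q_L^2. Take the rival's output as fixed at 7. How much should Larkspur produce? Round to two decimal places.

With the rival's output fixed at 7, Larkspur's profit is π_L = (126 - 3·7 - 3q_L)q_L - (30q_L + 2q_L²) = (105 - 3q_L)q_L - (30q_L + 2q_L²).
∂π_L/∂q_L = 75 - 10q_L = 0, so q_L = 15/2.

7.50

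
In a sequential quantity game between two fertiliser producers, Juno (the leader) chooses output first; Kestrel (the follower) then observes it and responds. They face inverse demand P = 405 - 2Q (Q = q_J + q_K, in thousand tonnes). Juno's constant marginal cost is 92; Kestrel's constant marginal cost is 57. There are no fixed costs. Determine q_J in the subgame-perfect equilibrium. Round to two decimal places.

69.50

The follower Kestrel best-responds to any q_J: π_K = (405 - 2Q)q_K - 57q_K.
Follower FOC: 348 - 2q_J - 4q_K = 0, so q_K(q_J) = (348 - 2q_J)/4.
Juno substitutes q_K(q_J) into its own profit: π_J = q_J(405 - 2q_J - (348 - 2q_J)/2) - 92q_J = (231 - q_J)q_J - 92q_J.
The leader's first-order condition 139 - 2q_J = 0 yields q_J = 139/2.
Then q_K = (348 - 2·(139/2))/4 = 209/4.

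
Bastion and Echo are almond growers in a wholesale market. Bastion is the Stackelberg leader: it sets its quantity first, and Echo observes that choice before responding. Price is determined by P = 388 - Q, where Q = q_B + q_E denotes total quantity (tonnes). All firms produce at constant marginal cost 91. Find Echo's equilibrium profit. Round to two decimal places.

Solve by backward induction. Given q_B, the follower Echo maximises π_E = (388 - q_B - q_E)q_E - 91q_E.
Follower FOC: 297 - q_B - 2q_E = 0, so q_E(q_B) = (297 - q_B)/2.
Bastion substitutes q_E(q_B) into its own profit: π_B = q_B(388 - q_B - (297 - q_B)/2) - 91q_B = (479/2 - (1/2)q_B)q_B - 91q_B.
Leader FOC: 297/2 - q_B = 0, so q_B = 297/2.
Then q_E = (297 - 297/2)/2 = 297/4.
Price P = 388 - 891/4 = 661/4.
Echo's profit: (661/4 - 91)·(297/4) = 5513.0625.

5513.06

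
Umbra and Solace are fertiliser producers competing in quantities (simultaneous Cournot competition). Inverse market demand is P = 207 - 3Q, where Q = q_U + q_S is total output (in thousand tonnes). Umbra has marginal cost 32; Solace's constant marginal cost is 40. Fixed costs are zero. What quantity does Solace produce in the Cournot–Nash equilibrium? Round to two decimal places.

Umbra's profit: π_U = (207 - 3Q)q_U - (32q_U). Setting ∂π_U/∂q_U = 0: 175 - 6q_U - 3(q_S) = 0.
Solace's first-order condition: 167 - 6q_S - 3(q_U) = 0.
Rearranging gives the reaction functions q_U = (175 - 3q_S)/6 and q_S = (167 - 3q_U)/6.
Solving the pair: q_U = 61/3, q_S = 53/3.

17.67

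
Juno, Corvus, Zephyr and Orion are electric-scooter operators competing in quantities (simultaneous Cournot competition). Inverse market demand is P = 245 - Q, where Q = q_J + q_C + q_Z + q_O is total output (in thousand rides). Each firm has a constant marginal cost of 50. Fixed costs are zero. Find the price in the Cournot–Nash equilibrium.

A representative firm's profit is π_i = q_i(245 - Q) - 50q_i.
Setting ∂π_i/∂q_i = 0 with rivals' quantities fixed: 195 - 2q_i - Σ_{j≠i} q_j = 0.
By symmetry each firm produces the same amount; substituting Σ_{j≠i} q_j = 3q_i yields q_i = 195/5 = 39.
Total output Q = 156, so price P = 245 - 156 = 89.

89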